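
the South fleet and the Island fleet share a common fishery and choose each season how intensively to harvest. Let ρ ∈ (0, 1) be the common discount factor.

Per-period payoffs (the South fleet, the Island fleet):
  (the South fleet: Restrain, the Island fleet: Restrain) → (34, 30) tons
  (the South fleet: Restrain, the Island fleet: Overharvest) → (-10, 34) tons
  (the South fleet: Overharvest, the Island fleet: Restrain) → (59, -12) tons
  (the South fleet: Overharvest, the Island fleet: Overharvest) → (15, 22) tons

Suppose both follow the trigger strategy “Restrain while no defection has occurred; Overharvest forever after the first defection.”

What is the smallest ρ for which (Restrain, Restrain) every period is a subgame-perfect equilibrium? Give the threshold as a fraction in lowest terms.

the South fleet: cooperation gives 34 each period; deviation gives 59 once then 15 forever.
  34/(1−ρ) ≥ 59 + 15ρ/(1−ρ) ⇒ ρ ≥ 25/44.
the Island fleet: cooperation gives 30 each period; deviation gives 34 once then 22 forever.
  ρ ≥ 4/12 = 1/3.
Both must hold, so the binding constraint is the South fleet's: ρ ≥ 25/44.

25/44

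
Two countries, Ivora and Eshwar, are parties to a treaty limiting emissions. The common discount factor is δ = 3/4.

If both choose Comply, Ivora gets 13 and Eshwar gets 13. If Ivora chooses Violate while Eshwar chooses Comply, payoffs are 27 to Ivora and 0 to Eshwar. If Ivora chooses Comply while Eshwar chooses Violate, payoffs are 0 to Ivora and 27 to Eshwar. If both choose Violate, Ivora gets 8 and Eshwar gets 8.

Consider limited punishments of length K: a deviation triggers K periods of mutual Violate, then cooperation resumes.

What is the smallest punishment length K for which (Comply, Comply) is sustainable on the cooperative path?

10

IC: δ(1−δ^K)/(1−δ) ≥ (27−13)/(13−8) = 14/5.
With δ = 3/4: need 1 − δ^K ≥ 14/5·(1−3/4)/(3/4), i.e. δ^K ≤ 0.0667.
Since (3/4)^9 = 0.0751 and (3/4)^10 = 0.0563, the smallest such K is 10.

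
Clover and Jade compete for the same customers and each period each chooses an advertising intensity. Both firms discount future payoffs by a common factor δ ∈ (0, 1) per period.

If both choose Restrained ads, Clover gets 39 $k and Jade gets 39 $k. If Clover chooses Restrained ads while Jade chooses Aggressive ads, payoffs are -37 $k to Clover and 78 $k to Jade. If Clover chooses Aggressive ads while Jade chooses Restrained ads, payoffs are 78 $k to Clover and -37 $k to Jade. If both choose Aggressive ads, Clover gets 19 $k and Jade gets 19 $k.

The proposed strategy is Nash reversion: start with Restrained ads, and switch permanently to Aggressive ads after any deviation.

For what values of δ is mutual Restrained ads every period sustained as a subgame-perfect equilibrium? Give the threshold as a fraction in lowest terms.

Cooperation forever yields 39 each period: 39/(1−δ).
Deviating yields 78 once, then 19 forever: 78 + 19δ/(1−δ).
No profitable deviation requires 39/(1−δ) ≥ 78 + 19δ/(1−δ).
Multiplying by (1−δ): 39 ≥ 78(1−δ) + 19δ = 78 − 59δ.
So 59δ ≥ 39, i.e. δ ≥ 39/59.

39/59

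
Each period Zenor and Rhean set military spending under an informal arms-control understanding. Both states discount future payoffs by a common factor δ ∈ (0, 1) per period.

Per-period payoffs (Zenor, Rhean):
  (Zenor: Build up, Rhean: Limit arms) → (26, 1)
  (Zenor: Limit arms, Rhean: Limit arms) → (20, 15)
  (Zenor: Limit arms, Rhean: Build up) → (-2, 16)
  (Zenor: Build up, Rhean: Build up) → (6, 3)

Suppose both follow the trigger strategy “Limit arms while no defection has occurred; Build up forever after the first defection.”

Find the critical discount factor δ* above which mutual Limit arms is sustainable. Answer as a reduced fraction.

3/10

Zenor's threshold: (26−20)/(26−6) = 3/10.
Rhean's threshold: (16−15)/(16−3) = 1/13.
3/10 > 1/13, so Zenor binds and δ* = 3/10.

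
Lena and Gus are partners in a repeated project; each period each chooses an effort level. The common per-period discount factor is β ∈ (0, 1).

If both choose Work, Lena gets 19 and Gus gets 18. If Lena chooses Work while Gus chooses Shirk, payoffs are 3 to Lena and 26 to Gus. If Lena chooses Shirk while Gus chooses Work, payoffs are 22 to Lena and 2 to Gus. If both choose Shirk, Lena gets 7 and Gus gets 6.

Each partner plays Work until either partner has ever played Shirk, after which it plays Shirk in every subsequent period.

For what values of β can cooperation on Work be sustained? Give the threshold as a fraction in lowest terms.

2/5

Lena: cooperation gives 19 each period; deviation gives 22 once then 7 forever.
  19/(1−β) ≥ 22 + 7β/(1−β) ⇒ β ≥ 3/15 = 1/5.
Gus: cooperation gives 18 each period; deviation gives 26 once then 6 forever.
  β ≥ 8/20 = 2/5.
Both must hold, so the binding constraint is Gus's: β ≥ 2/5.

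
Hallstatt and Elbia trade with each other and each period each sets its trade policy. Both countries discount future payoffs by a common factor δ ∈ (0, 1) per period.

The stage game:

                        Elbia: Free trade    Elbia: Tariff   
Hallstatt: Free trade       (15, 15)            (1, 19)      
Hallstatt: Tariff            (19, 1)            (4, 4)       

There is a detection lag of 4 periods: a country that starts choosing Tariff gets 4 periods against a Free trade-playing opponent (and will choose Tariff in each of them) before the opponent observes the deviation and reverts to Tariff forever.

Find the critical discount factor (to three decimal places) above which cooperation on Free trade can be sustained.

0.719

The best deviation is to choose Tariff for all 4 undetected periods, earning 19 each, then 4 forever once detected.
Deviation value: 19(1−δ^4)/(1−δ) + 4δ^4/(1−δ); cooperation value: 15/(1−δ).
IC: 15 ≥ 19(1−δ^4) + 4δ^4 = 19 − 15δ^4.
So δ^4 ≥ 4/15, giving δ ≥ (4/15)^(1/4) ≈ 0.719.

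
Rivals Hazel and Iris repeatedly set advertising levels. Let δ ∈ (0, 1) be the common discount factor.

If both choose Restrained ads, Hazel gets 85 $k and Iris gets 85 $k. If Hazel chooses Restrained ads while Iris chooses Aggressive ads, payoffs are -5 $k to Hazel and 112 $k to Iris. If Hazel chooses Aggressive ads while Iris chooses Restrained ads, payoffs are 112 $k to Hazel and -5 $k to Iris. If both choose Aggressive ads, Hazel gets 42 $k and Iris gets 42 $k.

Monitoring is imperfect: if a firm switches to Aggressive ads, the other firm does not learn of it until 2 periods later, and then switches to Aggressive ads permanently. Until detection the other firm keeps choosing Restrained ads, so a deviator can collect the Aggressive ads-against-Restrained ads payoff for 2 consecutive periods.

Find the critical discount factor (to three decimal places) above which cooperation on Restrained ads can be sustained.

0.621

A deviator earns 112 for 2 periods, then 42 forever; cooperating earns 85 forever. Multiplying the IC by (1−δ):
85 ≥ 112(1−δ^2) + 42δ^2, so 70·δ^2 ≥ 27 and δ^2 ≥ 27/70.
δ ≥ (27/70)^(1/2) ≈ 0.621.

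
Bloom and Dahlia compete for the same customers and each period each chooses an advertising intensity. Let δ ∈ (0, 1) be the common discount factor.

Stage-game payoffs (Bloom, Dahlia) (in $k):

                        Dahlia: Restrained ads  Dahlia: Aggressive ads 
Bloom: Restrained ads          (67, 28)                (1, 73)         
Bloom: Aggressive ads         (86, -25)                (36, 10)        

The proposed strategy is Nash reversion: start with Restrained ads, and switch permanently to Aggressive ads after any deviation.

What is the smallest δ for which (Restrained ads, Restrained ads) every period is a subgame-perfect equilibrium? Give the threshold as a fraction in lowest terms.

5/7

Bloom's threshold: (86−67)/(86−36) = 19/50.
Dahlia's threshold: (73−28)/(73−10) = 5/7.
19/50 < 5/7, so Dahlia binds and δ* = 5/7.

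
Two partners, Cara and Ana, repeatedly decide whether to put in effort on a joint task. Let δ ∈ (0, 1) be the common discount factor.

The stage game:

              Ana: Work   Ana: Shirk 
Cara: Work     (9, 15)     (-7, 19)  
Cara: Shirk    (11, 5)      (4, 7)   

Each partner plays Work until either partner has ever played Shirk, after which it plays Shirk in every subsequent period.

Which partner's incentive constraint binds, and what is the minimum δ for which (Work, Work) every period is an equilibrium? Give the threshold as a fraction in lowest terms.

Cara's threshold: (11−9)/(11−4) = 2/7.
Ana's threshold: (19−15)/(19−7) = 1/3.
2/7 < 1/3, so Ana binds and δ* = 1/3.

Ana; δ ≥ 1/3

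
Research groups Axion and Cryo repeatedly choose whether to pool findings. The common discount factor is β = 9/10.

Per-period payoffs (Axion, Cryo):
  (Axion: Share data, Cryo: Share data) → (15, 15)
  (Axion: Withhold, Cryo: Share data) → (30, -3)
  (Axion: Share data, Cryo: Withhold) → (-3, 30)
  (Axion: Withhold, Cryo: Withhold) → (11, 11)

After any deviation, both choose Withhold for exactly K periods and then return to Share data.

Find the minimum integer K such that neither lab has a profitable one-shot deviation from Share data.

IC: β(1−β^K)/(1−β) ≥ (30−15)/(15−11) = 15/4.
With β = 9/10: need 1 − β^K ≥ 15/4·(1−9/10)/(9/10), i.e. β^K ≤ 0.5833.
Since (9/10)^5 = 0.5905 and (9/10)^6 = 0.5314, the smallest such K is 6.

6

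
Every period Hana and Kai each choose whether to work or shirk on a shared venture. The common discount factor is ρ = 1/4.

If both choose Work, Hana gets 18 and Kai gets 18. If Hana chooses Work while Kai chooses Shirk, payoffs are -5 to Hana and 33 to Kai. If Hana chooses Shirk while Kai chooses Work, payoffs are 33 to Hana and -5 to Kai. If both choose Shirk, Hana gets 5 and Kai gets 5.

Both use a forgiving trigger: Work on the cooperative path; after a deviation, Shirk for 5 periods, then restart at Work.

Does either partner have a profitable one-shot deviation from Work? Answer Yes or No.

Yes

IC: ρ+…+ρ^5 ≥ (33−18)/(18−5) = 15/13.
At ρ = 1/4: partial sum = 0.3330 < 1.1538. Cooperation not sustainable.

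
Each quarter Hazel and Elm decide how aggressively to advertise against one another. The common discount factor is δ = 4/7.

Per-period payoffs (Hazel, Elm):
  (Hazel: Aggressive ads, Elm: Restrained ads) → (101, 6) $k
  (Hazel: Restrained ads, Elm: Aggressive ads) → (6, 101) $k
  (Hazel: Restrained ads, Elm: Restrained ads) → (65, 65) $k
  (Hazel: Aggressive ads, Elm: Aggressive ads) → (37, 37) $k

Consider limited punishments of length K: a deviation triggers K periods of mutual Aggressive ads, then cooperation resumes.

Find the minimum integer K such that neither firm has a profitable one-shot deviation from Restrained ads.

6

IC: δ(1−δ^K)/(1−δ) ≥ (101−65)/(65−37) = 9/7.
With δ = 4/7: need 1 − δ^K ≥ 9/7·(1−4/7)/(4/7), i.e. δ^K ≤ 0.0357.
Since (4/7)^5 = 0.0609 and (4/7)^6 = 0.0348, the smallest such K is 6.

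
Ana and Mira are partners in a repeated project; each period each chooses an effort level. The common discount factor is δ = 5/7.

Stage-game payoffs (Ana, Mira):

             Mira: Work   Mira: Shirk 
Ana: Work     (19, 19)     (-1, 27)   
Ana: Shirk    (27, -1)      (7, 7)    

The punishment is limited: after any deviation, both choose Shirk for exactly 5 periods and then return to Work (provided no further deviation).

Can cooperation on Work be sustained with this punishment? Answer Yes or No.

Yes

A one-shot deviation gives 27 now, then 7 for 5 periods, then back to 19.
Gain from deviating: (27−19) today; loss: (19−7) in each of the next 5 periods.
No-deviation condition: (19−7)(δ+…+δ^5) ≥ 27−19, i.e. δ+…+δ^5 ≥ 2/3.
At δ = 5/7: δ+…+δ^5 = 2.0352 ≥ 0.6667.
So cooperation is sustainable.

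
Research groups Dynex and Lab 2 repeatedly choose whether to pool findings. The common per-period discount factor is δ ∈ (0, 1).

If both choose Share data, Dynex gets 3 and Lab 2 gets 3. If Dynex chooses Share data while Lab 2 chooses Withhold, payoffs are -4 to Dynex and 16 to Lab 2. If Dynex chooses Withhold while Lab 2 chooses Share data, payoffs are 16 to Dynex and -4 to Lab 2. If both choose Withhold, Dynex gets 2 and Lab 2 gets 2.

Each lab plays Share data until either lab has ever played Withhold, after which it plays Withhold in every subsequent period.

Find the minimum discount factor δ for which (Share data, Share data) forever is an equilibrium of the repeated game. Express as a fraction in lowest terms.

13/14

One-period gain from deviating is 16 − 3 = 13. The loss is 3 − 2 = 1 in every subsequent period, with present value 1·δ/(1−δ).
Deviation is unprofitable when 1·δ/(1−δ) ≥ 13, i.e. δ/(1−δ) ≥ 13.
Equivalently δ ≥ 13/(13+1) = 13/14.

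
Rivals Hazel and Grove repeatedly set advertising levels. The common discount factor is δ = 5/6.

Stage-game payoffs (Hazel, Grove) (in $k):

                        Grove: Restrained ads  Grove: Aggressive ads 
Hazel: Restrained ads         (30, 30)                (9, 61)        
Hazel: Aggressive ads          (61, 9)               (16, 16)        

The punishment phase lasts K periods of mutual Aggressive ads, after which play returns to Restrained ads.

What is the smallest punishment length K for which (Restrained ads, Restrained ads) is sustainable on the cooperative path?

4

No profitable deviation requires (30−16)(δ+…+δ^K) ≥ 61−30, i.e. δ+…+δ^K ≥ 31/14 ≈ 2.2143.
With δ = 5/6, the partial sums are K=1: 0.8333, K=2: 1.5278, K=3: 2.1065, K=4: 2.5887.
K = 4 is the first length at which the sum reaches 2.2143.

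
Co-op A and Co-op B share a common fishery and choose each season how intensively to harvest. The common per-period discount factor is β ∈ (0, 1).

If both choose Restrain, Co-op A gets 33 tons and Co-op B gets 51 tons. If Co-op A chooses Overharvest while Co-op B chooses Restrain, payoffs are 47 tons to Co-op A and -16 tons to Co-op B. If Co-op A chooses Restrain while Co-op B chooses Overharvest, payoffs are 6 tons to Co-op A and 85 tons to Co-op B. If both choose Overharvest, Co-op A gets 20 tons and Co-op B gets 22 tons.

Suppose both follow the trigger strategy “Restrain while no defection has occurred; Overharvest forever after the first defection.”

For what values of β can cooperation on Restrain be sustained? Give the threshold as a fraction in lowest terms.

For Co-op A: deviation gain 47−33 = 14, per-period punishment loss 33−20 = 13. IC gives β ≥ 14/27.
For Co-op B: gain 34, loss 29 per period, so β ≥ 34/63.
The tighter constraint is Co-op B's, so cooperation needs β ≥ 34/63.

34/63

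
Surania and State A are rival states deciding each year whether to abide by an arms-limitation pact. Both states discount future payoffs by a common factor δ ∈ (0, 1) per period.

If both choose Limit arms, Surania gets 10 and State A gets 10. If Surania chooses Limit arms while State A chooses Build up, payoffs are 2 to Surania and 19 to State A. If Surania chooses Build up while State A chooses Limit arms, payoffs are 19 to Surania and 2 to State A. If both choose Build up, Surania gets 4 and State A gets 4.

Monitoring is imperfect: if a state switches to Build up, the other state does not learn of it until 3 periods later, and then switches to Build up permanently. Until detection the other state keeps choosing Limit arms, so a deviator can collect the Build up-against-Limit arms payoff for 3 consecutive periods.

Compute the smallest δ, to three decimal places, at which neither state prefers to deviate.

0.843

A deviator earns 19 for 3 periods, then 4 forever; cooperating earns 10 forever. Multiplying the IC by (1−δ):
10 ≥ 19(1−δ^3) + 4δ^3, so 15·δ^3 ≥ 9 and δ^3 ≥ 3/5.
δ ≥ (3/5)^(1/3) ≈ 0.843.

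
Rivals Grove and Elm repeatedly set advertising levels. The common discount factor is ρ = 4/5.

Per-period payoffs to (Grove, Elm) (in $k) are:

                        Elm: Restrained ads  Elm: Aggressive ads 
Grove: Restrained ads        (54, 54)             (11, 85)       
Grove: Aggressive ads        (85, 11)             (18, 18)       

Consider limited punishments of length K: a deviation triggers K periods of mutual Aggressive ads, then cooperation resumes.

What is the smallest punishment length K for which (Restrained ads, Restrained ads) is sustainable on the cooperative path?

2

No profitable deviation requires (54−18)(ρ+…+ρ^K) ≥ 85−54, i.e. ρ+…+ρ^K ≥ 31/36 ≈ 0.8611.
With ρ = 4/5, the partial sums are K=1: 0.8000, K=2: 1.4400.
K = 2 is the first length at which the sum reaches 0.8611.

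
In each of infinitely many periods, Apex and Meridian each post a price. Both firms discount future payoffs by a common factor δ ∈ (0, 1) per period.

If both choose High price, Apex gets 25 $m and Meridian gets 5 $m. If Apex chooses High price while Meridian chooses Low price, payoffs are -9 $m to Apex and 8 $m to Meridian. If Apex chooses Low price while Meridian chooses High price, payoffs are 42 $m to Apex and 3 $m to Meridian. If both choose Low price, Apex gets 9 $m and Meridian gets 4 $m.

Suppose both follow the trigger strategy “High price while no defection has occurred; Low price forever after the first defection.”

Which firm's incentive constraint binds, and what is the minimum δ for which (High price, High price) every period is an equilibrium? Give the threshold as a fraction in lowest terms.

For Apex: deviation gain 42−25 = 17, per-period punishment loss 25−9 = 16. IC gives δ ≥ 17/33.
For Meridian: gain 3, loss 1 per period, so δ ≥ 3/4.
The tighter constraint is Meridian's, so cooperation needs δ ≥ 3/4.

Meridian; δ ≥ 3/4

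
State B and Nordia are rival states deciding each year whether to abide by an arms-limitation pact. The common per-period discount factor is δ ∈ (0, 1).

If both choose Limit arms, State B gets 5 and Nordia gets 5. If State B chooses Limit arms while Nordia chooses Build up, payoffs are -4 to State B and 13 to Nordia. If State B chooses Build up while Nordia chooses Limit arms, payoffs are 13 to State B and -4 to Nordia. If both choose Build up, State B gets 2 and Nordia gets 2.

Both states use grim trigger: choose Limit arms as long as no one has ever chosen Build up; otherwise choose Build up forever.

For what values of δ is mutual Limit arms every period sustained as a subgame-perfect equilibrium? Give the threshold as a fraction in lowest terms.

8/11

Cooperation forever yields 5 each period: 5/(1−δ).
Deviating yields 13 once, then 2 forever: 13 + 2δ/(1−δ).
No profitable deviation requires 5/(1−δ) ≥ 13 + 2δ/(1−δ).
Multiplying by (1−δ): 5 ≥ 13(1−δ) + 2δ = 13 − 11δ.
So 11δ ≥ 8, i.e. δ ≥ 8/11.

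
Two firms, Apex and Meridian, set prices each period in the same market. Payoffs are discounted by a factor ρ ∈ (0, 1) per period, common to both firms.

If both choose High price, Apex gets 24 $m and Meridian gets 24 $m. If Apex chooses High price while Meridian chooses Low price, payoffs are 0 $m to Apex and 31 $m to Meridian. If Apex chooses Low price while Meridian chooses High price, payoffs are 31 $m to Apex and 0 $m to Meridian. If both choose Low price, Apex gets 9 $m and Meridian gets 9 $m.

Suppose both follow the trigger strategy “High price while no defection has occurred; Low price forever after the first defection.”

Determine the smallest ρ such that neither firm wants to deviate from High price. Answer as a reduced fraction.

Cooperation forever yields 24 each period: 24/(1−ρ).
Deviating yields 31 once, then 9 forever: 31 + 9ρ/(1−ρ).
No profitable deviation requires 24/(1−ρ) ≥ 31 + 9ρ/(1−ρ).
Multiplying by (1−ρ): 24 ≥ 31(1−ρ) + 9ρ = 31 − 22ρ.
So 22ρ ≥ 7, i.e. ρ ≥ 7/22.

7/22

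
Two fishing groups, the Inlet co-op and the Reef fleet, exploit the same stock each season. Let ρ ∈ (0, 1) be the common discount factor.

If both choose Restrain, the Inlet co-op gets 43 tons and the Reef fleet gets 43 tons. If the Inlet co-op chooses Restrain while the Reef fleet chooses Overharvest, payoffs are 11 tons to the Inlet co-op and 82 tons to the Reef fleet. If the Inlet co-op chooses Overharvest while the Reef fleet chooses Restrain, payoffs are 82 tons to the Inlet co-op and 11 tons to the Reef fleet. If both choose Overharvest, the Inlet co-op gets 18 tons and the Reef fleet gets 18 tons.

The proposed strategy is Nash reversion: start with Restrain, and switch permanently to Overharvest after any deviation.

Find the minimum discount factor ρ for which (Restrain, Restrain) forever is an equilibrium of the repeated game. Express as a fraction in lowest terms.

39/64

43/(1−ρ) ≥ 82 + 18ρ/(1−ρ)
43 ≥ 82 − 64ρ
ρ ≥ 39/64.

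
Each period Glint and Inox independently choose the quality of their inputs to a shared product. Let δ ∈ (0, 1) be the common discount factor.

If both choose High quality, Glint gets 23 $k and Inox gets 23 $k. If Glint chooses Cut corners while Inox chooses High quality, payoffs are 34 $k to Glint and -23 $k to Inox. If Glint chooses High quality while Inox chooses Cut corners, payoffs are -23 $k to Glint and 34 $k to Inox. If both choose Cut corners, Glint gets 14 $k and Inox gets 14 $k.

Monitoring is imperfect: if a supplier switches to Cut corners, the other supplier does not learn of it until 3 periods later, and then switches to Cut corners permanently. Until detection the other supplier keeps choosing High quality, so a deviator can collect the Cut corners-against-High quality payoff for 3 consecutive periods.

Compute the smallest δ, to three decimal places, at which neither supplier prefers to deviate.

The best deviation is to choose Cut corners for all 3 undetected periods, earning 34 each, then 14 forever once detected.
Deviation value: 34(1−δ^3)/(1−δ) + 14δ^3/(1−δ); cooperation value: 23/(1−δ).
IC: 23 ≥ 34(1−δ^3) + 14δ^3 = 34 − 20δ^3.
So δ^3 ≥ 11/20, giving δ ≥ (11/20)^(1/3) ≈ 0.819.

0.819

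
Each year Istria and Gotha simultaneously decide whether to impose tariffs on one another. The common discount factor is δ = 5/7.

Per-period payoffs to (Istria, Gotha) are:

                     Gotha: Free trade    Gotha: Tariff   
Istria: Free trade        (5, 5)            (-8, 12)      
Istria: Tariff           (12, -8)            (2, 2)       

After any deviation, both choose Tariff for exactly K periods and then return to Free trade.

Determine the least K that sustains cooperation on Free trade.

9

Need Σ_{k=1}^{K} δ^k ≥ (12−5)/(5−2) = 2.3333 at δ = 5/7.
At K = 8 the sum is 2.3306 < 2.3333; at K = 9 it is 2.3790 ≥ 2.3333.
So the minimum punishment length is K = 9.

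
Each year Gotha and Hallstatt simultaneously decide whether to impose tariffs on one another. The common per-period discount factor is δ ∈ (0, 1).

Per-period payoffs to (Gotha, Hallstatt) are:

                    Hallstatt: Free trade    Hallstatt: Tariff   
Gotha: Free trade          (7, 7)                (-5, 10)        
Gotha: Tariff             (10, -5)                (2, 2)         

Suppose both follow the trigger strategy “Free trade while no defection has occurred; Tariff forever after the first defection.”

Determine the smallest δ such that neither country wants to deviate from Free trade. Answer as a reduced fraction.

3/8

One-period gain from deviating is 10 − 7 = 3. The loss is 7 − 2 = 5 in every subsequent period, with present value 5·δ/(1−δ).
Deviation is unprofitable when 5·δ/(1−δ) ≥ 3, i.e. δ/(1−δ) ≥ 3/5.
Equivalently δ ≥ 3/(3+5) = 3/8.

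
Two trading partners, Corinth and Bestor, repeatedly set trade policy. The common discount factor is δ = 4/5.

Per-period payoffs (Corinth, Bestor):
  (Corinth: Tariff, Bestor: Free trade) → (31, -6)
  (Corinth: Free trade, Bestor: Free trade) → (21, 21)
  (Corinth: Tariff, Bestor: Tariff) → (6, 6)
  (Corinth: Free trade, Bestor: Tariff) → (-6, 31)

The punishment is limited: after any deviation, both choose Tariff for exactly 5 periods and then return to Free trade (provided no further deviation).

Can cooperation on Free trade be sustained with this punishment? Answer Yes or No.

IC: δ+…+δ^5 ≥ (31−21)/(21−6) = 2/3.
At δ = 4/5: partial sum = 2.6893 ≥ 0.6667. Cooperation sustainable.

Yes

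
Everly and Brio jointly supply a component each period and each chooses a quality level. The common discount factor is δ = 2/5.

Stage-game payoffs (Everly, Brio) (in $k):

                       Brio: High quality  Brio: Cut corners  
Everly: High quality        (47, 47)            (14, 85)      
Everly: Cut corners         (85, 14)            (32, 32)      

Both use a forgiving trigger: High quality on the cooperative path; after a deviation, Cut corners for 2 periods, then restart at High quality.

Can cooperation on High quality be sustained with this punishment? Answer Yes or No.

No

Comparing payoff streams over the 3 periods until play realigns: cooperate → 47(1+δ+…+δ^2); deviate → 85 + 32(δ+…+δ^2).
Cooperation is sustained iff (47−32)(δ+…+δ^2) ≥ 85−47.
δ+…+δ^2 = 2/5·(1−(2/5)^2)/(1−2/5) = 0.5600, and (85−47)/(47−32) = 2.5333.
0.5600 < 2.5333, so cooperation is not sustainable.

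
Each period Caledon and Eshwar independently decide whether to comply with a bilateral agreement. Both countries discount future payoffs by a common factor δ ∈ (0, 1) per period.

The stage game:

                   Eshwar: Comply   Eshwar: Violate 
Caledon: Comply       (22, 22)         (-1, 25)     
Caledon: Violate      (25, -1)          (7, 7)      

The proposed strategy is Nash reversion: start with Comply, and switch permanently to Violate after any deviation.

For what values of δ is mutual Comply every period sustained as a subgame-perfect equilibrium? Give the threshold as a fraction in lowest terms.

22/(1−δ) ≥ 25 + 7δ/(1−δ)
22 ≥ 25 − 18δ
δ ≥ 3/18 = 1/6.

1/6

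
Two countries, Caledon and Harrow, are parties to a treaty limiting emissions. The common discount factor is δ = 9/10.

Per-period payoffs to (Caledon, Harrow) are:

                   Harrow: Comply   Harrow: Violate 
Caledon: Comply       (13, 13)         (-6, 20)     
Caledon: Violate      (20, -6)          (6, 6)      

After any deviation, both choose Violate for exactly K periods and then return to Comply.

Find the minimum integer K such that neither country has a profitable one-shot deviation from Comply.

2

Need Σ_{k=1}^{K} δ^k ≥ (20−13)/(13−6) = 1.0000 at δ = 9/10.
At K = 1 the sum is 0.9000 < 1.0000; at K = 2 it is 1.7100 ≥ 1.0000.
So the minimum punishment length is K = 2.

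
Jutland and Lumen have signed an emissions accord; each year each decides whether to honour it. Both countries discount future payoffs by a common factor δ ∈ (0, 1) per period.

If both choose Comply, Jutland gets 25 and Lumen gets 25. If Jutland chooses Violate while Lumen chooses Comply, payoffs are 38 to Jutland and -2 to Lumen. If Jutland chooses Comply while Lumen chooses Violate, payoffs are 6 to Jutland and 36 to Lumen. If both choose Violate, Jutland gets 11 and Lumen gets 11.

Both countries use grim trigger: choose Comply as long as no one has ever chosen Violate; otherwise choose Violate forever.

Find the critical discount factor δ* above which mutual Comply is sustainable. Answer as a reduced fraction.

Jutland's threshold: (38−25)/(38−11) = 13/27.
Lumen's threshold: (36−25)/(36−11) = 11/25.
13/27 > 11/25, so Jutland binds and δ* = 13/27.

13/27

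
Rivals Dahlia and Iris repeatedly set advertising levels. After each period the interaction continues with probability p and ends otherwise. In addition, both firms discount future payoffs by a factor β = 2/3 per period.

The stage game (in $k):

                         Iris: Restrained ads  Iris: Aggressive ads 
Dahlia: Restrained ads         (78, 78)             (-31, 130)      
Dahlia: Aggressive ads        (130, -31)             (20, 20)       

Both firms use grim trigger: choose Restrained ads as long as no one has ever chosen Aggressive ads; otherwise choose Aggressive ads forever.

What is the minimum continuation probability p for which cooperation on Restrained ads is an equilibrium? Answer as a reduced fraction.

39/55

With continuation probability p and discount β, the effective per-period discount factor is βp.
Grim-trigger IC: βp ≥ (130−78)/(130−20) = 26/55.
So p ≥ (26/55)/(2/3) = 39/55.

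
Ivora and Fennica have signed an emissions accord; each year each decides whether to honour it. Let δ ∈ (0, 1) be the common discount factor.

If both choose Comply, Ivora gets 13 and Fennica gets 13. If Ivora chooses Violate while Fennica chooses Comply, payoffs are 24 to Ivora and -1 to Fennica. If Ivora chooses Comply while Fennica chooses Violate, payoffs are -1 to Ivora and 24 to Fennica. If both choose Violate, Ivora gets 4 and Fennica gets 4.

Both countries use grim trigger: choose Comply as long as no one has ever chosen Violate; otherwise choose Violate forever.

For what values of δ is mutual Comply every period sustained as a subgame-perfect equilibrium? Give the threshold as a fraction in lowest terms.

Under grim trigger the critical discount factor is (T−C)/(T−P) with T = 24, C = 13, P = 4.
δ* = (24−13)/(24−4) = 11/20.

11/20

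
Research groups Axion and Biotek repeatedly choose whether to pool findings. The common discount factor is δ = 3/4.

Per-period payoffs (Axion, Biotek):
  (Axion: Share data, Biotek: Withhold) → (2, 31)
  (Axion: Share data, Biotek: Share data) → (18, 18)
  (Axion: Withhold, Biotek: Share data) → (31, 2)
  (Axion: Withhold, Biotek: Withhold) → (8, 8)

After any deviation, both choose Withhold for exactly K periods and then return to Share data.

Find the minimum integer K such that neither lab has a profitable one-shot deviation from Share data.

No profitable deviation requires (18−8)(δ+…+δ^K) ≥ 31−18, i.e. δ+…+δ^K ≥ 13/10 ≈ 1.3000.
With δ = 3/4, the partial sums are K=1: 0.7500, K=2: 1.3125.
K = 2 is the first length at which the sum reaches 1.3000.

2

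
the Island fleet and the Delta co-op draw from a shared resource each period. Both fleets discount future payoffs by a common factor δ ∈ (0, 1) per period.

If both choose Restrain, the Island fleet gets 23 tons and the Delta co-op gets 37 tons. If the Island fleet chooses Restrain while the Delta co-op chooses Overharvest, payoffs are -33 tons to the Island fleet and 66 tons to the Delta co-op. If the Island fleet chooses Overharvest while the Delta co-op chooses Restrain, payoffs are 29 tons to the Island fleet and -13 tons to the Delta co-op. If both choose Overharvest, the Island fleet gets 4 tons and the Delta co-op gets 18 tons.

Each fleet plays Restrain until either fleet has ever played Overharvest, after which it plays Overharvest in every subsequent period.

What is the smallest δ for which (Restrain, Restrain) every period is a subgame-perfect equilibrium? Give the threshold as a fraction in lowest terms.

the Island fleet: cooperation gives 23 each period; deviation gives 29 once then 4 forever.
  23/(1−δ) ≥ 29 + 4δ/(1−δ) ⇒ δ ≥ 6/25.
the Delta co-op: cooperation gives 37 each period; deviation gives 66 once then 18 forever.
  δ ≥ 29/48.
Both must hold, so the binding constraint is the Delta co-op's: δ ≥ 29/48.

29/48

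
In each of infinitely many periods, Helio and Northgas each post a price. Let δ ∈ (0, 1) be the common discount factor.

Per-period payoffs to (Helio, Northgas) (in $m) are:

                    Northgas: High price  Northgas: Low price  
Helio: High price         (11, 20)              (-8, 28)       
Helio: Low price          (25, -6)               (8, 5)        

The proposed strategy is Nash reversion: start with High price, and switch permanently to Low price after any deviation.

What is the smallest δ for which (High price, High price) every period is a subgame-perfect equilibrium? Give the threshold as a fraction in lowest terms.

14/17

Helio: cooperation gives 11 each period; deviation gives 25 once then 8 forever.
  11/(1−δ) ≥ 25 + 8δ/(1−δ) ⇒ δ ≥ 14/17.
Northgas: cooperation gives 20 each period; deviation gives 28 once then 5 forever.
  δ ≥ 8/23.
Both must hold, so the binding constraint is Helio's: δ ≥ 14/17.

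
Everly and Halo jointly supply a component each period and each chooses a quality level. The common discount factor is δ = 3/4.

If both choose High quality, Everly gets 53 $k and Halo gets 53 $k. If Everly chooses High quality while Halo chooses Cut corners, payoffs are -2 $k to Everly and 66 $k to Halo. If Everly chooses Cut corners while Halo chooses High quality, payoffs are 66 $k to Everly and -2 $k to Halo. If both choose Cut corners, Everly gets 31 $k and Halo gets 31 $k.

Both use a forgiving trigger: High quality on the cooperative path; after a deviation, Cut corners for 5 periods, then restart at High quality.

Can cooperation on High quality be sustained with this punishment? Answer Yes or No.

Comparing payoff streams over the 6 periods until play realigns: cooperate → 53(1+δ+…+δ^5); deviate → 66 + 31(δ+…+δ^5).
Cooperation is sustained iff (53−31)(δ+…+δ^5) ≥ 66−53.
δ+…+δ^5 = 3/4·(1−(3/4)^5)/(1−3/4) = 2.2881, and (66−53)/(53−31) = 0.5909.
2.2881 ≥ 0.5909, so cooperation is sustainable.

Yes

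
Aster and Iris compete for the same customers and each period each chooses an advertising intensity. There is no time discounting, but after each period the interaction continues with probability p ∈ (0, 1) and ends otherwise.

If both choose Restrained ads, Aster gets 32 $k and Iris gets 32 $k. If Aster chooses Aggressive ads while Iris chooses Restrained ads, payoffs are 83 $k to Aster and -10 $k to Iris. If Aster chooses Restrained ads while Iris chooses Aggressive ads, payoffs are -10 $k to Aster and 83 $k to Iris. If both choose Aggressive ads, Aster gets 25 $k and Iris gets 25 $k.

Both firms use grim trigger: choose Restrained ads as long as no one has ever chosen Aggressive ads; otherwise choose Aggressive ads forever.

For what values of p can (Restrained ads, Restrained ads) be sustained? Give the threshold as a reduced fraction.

51/58

With no time discounting, the continuation probability p plays the role of the discount factor.
Grim-trigger IC: 32/(1−p) ≥ 83 + 25p/(1−p) ⇒ p ≥ (83−32)/(83−25) = 51/58.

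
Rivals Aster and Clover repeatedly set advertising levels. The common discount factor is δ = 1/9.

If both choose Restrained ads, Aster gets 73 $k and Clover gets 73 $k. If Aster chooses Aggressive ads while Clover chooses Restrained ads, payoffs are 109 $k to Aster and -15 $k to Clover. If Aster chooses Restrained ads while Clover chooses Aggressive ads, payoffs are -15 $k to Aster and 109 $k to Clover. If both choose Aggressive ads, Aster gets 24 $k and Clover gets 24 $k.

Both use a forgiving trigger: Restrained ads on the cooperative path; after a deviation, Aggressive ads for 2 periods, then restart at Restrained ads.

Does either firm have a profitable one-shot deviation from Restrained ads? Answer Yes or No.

Yes

Comparing payoff streams over the 3 periods until play realigns: cooperate → 73(1+δ+…+δ^2); deviate → 109 + 24(δ+…+δ^2).
Cooperation is sustained iff (73−24)(δ+…+δ^2) ≥ 109−73.
δ+…+δ^2 = 1/9·(1−(1/9)^2)/(1−1/9) = 0.1235, and (109−73)/(73−24) = 0.7347.
0.1235 < 0.7347, so cooperation is not sustainable.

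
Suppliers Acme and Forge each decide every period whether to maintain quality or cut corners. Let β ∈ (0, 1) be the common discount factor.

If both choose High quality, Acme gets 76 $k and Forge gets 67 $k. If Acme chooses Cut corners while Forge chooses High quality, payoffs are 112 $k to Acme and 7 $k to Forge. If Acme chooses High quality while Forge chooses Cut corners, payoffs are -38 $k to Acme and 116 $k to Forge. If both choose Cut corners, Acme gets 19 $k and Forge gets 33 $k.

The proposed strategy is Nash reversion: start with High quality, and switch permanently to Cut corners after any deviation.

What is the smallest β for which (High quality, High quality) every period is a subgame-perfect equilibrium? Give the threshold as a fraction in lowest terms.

For Acme: deviation gain 112−76 = 36, per-period punishment loss 76−19 = 57. IC gives β ≥ 36/93 = 12/31.
For Forge: gain 49, loss 34 per period, so β ≥ 49/83.
The tighter constraint is Forge's, so cooperation needs β ≥ 49/83.

49/83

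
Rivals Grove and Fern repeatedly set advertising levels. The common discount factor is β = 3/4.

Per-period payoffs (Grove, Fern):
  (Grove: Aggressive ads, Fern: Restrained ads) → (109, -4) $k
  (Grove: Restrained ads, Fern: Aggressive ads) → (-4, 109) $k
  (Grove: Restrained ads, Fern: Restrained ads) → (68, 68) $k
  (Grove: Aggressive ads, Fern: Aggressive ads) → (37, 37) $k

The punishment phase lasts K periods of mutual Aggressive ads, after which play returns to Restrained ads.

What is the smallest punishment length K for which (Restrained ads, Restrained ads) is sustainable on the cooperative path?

3

No profitable deviation requires (68−37)(β+…+β^K) ≥ 109−68, i.e. β+…+β^K ≥ 41/31 ≈ 1.3226.
With β = 3/4, the partial sums are K=1: 0.7500, K=2: 1.3125, K=3: 1.7344.
K = 3 is the first length at which the sum reaches 1.3226.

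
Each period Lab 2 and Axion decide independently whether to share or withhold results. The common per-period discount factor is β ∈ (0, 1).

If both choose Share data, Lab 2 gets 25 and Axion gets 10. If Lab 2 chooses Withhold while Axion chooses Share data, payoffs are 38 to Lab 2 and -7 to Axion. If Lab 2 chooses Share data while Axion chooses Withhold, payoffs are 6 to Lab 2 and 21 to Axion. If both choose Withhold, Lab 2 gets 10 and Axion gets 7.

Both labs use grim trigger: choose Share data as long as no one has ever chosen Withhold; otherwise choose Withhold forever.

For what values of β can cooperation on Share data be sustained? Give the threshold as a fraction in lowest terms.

11/14

For Lab 2: deviation gain 38−25 = 13, per-period punishment loss 25−10 = 15. IC gives β ≥ 13/28.
For Axion: gain 11, loss 3 per period, so β ≥ 11/14.
The tighter constraint is Axion's, so cooperation needs β ≥ 11/14.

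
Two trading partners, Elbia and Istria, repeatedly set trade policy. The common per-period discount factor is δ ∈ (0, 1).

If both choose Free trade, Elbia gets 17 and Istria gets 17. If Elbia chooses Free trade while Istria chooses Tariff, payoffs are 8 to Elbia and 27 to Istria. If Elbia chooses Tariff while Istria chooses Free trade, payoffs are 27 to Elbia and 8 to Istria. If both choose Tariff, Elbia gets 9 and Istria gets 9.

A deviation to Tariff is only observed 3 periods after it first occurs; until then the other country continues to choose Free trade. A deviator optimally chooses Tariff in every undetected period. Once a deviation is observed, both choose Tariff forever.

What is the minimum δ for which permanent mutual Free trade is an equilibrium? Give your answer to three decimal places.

The best deviation is to choose Tariff for all 3 undetected periods, earning 27 each, then 9 forever once detected.
Deviation value: 27(1−δ^3)/(1−δ) + 9δ^3/(1−δ); cooperation value: 17/(1−δ).
IC: 17 ≥ 27(1−δ^3) + 9δ^3 = 27 − 18δ^3.
So δ^3 ≥ 10/18 = 5/9, giving δ ≥ (5/9)^(1/3) ≈ 0.822.

0.822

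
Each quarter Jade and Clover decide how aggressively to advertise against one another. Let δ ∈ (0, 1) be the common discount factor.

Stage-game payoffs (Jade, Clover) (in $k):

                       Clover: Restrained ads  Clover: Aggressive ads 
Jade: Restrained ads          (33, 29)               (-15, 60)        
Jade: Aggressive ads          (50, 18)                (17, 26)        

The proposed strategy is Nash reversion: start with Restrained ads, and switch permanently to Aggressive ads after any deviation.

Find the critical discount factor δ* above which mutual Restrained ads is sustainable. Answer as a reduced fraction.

31/34

Jade's threshold: (50−33)/(50−17) = 17/33.
Clover's threshold: (60−29)/(60−26) = 31/34.
17/33 < 31/34, so Clover binds and δ* = 31/34.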